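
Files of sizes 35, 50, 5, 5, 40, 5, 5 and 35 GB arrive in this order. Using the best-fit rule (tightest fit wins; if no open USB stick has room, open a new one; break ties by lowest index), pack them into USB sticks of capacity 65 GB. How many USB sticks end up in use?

  35 → USB stick 1 (new)  [load 35/65]
  50 → USB stick 2 (new)  [load 50/65]
  5 → USB stick 2  [load 55/65]
  5 → USB stick 2  [load 60/65]
  40 → USB stick 3 (new)  [load 40/65]
  5 → USB stick 2  [load 65/65]
  5 → USB stick 3  [load 45/65]
  35 → USB stick 4 (new)  [load 35/65]
4 USB sticks opened.

4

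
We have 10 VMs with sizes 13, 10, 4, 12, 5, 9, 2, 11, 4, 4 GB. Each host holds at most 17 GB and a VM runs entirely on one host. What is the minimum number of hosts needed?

Total = 13 + 12 + 11 + 10 + 9 + 5 + 4 + 4 + 4 + 2 = 74 GB.
Lower bound: ⌈74/17⌉ = 5 hosts.
A packing using 5 hosts:
  host 1: 13 + 4 = 17
  host 2: 12 + 5 = 17
  host 3: 11 + 4 + 2 = 17
  host 4: 10 + 4 = 14
  host 5: 9 = 9
This matches the lower bound, so 5 is optimal.

5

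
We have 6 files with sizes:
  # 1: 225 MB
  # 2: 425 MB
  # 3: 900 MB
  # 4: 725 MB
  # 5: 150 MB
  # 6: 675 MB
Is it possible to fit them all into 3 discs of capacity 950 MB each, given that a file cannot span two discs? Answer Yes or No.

No

Total = 3100 MB; ⌈3100/950⌉ = 4.
At least 4 discs are required, but only 3 are allowed.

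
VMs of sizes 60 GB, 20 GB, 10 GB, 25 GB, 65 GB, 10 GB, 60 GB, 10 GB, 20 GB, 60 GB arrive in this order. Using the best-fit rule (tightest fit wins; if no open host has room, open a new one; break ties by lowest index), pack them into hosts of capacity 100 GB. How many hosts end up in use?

4

  60 → host 1 (new)  [load 60/100]
  20 → host 1  [load 80/100]
  10 → host 1  [load 90/100]
  25 → host 2 (new)  [load 25/100]
  65 → host 2  [load 90/100]
  10 → host 1  [load 100/100]
  60 → host 3 (new)  [load 60/100]
  10 → host 2  [load 100/100]
  20 → host 3  [load 80/100]
  60 → host 4 (new)  [load 60/100]
4 hosts opened.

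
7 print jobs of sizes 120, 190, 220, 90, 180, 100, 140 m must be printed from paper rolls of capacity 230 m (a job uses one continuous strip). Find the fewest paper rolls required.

Total = 220 + 190 + 180 + 140 + 120 + 100 + 90 = 1040 m.
Lower bound: ⌈1040/230⌉ = 5 paper rolls.
A packing using 5 paper rolls:
  roll 1: 220 = 220
  roll 2: 190 = 190
  roll 3: 180 = 180
  roll 4: 140 + 90 = 230
  roll 5: 120 + 100 = 220
This matches the lower bound, so 5 is optimal.

5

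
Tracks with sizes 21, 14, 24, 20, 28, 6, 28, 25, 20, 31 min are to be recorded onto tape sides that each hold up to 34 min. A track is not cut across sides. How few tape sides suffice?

Total = 31 + 28 + 28 + 25 + 24 + 21 + 20 + 20 + 14 + 6 = 217 min.
Lower bound: ⌈217/34⌉ = 7 tape sides.
Also, 8 tracks each exceed 17 min, and no two of those can share a side, so at least 8 tape sides are needed.
A packing using 8 tape sides:
  side 1: 31 = 31
  side 2: 28 + 6 = 34
  side 3: 28 = 28
  side 4: 25 = 25
  side 5: 24 = 24
  side 6: 21 = 21
  side 7: 20 + 14 = 34
  side 8: 20 = 20
This matches the lower bound, so 8 is optimal.

8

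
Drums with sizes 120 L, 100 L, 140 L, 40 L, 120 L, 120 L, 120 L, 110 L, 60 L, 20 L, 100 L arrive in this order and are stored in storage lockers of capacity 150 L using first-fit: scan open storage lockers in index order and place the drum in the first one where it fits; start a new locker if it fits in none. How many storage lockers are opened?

  120 → locker 1 (new)  [load 120/150]
  100 → locker 2 (new)  [load 100/150]
  140 → locker 3 (new)  [load 140/150]
  40 → locker 2  [load 140/150]
  120 → locker 4 (new)  [load 120/150]
  120 → locker 5 (new)  [load 120/150]
  120 → locker 6 (new)  [load 120/150]
  110 → locker 7 (new)  [load 110/150]
  60 → locker 8 (new)  [load 60/150]
  20 → locker 1  [load 140/150]
  100 → locker 9 (new)  [load 100/150]
9 storage lockers opened.

9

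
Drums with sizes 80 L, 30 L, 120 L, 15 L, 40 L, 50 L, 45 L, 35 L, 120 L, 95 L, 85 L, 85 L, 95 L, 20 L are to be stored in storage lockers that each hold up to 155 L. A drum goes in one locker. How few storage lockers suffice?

7

Total = 120 + 120 + 95 + 95 + 85 + 85 + 80 + 50 + 45 + 40 + 35 + 30 + 20 + 15 = 915 L.
Lower bound: ⌈915/155⌉ = 6 storage lockers.
Also, 7 drums each exceed 155/2 L, and no two of those can share a locker, so at least 7 storage lockers are needed.
A packing using 7 storage lockers:
  locker 1: 120 + 35 = 155
  locker 2: 120 + 30 = 150
  locker 3: 95 + 50 = 145
  locker 4: 95 + 45 + 15 = 155
  locker 5: 85 + 40 + 20 = 145
  locker 6: 85 = 85
  locker 7: 80 = 80
This matches the lower bound, so 7 is optimal.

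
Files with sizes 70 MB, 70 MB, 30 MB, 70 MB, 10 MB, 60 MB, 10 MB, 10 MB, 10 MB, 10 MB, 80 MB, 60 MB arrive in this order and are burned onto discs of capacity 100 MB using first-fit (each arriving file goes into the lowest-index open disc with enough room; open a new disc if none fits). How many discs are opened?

  70 → disc 1 (new)  [load 70/100]
  70 → disc 2 (new)  [load 70/100]
  30 → disc 1  [load 100/100]
  70 → disc 3 (new)  [load 70/100]
  10 → disc 2  [load 80/100]
  60 → disc 4 (new)  [load 60/100]
  10 → disc 2  [load 90/100]
  10 → disc 2  [load 100/100]
  10 → disc 3  [load 80/100]
  10 → disc 3  [load 90/100]
  80 → disc 5 (new)  [load 80/100]
  60 → disc 6 (new)  [load 60/100]
6 discs opened.

6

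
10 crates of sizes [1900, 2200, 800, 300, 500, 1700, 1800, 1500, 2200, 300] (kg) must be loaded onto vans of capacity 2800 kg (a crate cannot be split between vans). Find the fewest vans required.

6

Total = 2200 + 2200 + 1900 + 1800 + 1700 + 1500 + 800 + 500 + 300 + 300 = 13200 kg.
Lower bound: ⌈13200/2800⌉ = 5 vans.
Also, 6 crates each exceed 1400 kg, and no two of those can share a van, so at least 6 vans are needed.
A packing using 6 vans:
  van 1: 2200 + 500 = 2700
  van 2: 2200 + 300 + 300 = 2800
  van 3: 1900 + 800 = 2700
  van 4: 1800 = 1800
  van 5: 1700 = 1700
  van 6: 1500 = 1500
This matches the lower bound, so 6 is optimal.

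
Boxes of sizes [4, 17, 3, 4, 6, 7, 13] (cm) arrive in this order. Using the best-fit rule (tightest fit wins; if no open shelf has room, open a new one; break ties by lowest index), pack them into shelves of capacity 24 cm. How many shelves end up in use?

  4 → shelf 1 (new)  [load 4/24]
  17 → shelf 1  [load 21/24]
  3 → shelf 1  [load 24/24]
  4 → shelf 2 (new)  [load 4/24]
  6 → shelf 2  [load 10/24]
  7 → shelf 2  [load 17/24]
  13 → shelf 3 (new)  [load 13/24]
3 shelves opened.

3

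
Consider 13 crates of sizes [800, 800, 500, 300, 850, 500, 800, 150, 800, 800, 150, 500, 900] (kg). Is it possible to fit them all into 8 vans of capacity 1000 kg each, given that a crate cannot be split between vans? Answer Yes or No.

No

Total = 7850 kg; ⌈7850/1000⌉ = 8.
The bound of 8 does not rule out 8, but exhaustive search shows no assignment into 8 vans of capacity 1000 kg exists — the minimum is 9.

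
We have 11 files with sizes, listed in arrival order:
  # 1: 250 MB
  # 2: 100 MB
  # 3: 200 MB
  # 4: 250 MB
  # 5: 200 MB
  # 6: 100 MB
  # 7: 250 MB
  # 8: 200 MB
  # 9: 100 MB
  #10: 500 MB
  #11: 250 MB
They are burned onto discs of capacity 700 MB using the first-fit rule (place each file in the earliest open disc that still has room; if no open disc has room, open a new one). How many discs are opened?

4

  250 → disc 1 (new)  [load 250/700]
  100 → disc 1  [load 350/700]
  200 → disc 1  [load 550/700]
  250 → disc 2 (new)  [load 250/700]
  200 → disc 2  [load 450/700]
  100 → disc 1  [load 650/700]
  250 → disc 2  [load 700/700]
  200 → disc 3 (new)  [load 200/700]
  100 → disc 3  [load 300/700]
  500 → disc 4 (new)  [load 500/700]
  250 → disc 3  [load 550/700]
4 discs opened.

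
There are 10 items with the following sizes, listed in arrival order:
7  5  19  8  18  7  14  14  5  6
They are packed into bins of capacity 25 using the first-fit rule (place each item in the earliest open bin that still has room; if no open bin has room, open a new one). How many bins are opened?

  7 → bin 1 (new)  [load 7/25]
  5 → bin 1  [load 12/25]
  19 → bin 2 (new)  [load 19/25]
  8 → bin 1  [load 20/25]
  18 → bin 3 (new)  [load 18/25]
  7 → bin 3  [load 25/25]
  14 → bin 4 (new)  [load 14/25]
  14 → bin 5 (new)  [load 14/25]
  5 → bin 1  [load 25/25]
  6 → bin 2  [load 25/25]
5 bins opened.

5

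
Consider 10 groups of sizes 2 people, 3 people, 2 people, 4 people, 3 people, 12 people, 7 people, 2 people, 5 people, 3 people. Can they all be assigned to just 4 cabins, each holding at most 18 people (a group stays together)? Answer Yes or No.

Yes

A valid assignment using 3 cabins:
  cabin 1: 12 + 5 = 17
  cabin 2: 7 + 4 + 3 + 3 = 17
  cabin 3: 3 + 2 + 2 + 2 = 9
That uses only 3 ≤ 4, so 4 cabins are enough.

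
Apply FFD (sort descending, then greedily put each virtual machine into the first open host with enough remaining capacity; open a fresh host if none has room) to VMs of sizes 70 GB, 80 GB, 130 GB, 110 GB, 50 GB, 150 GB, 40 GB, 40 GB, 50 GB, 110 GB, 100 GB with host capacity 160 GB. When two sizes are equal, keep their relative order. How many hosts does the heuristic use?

Sorted descending: 150, 130, 110, 110, 100, 80, 70, 50, 50, 40, 40.
  150 → host 1 (new)  [load 150/160]
  130 → host 2 (new)  [load 130/160]
  110 → host 3 (new)  [load 110/160]
  110 → host 4 (new)  [load 110/160]
  100 → host 5 (new)  [load 100/160]
  80 → host 6 (new)  [load 80/160]
  70 → host 6  [load 150/160]
  50 → host 3  [load 160/160]
  50 → host 4  [load 160/160]
  40 → host 5  [load 140/160]
  40 → host 7 (new)  [load 40/160]
7 hosts opened.

7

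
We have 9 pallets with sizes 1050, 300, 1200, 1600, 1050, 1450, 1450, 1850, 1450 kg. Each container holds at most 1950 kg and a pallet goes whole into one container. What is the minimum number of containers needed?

Total = 1850 + 1600 + 1450 + 1450 + 1450 + 1200 + 1050 + 1050 + 300 = 11400 kg.
Lower bound: ⌈11400/1950⌉ = 6 containers.
Also, 8 pallets each exceed 975 kg, and no two of those can share a container, so at least 8 containers are needed.
A packing using 8 containers:
  container 1: 1850 = 1850
  container 2: 1600 + 300 = 1900
  container 3: 1450 = 1450
  container 4: 1450 = 1450
  container 5: 1450 = 1450
  container 6: 1200 = 1200
  container 7: 1050 = 1050
  container 8: 1050 = 1050
This matches the lower bound, so 8 is optimal.

8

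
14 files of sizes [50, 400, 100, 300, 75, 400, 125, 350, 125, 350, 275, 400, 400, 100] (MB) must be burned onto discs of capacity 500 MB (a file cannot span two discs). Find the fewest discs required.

8

Total = 400 + 400 + 400 + 400 + 350 + 350 + 300 + 275 + 125 + 125 + 100 + 100 + 75 + 50 = 3450 MB.
Lower bound: ⌈3450/500⌉ = 7 discs.
Also, 8 files each exceed 250 MB, and no two of those can share a disc, so at least 8 discs are needed.
A packing using 8 discs:
  disc 1: 400 + 100 = 500
  disc 2: 400 + 100 = 500
  disc 3: 400 + 75 = 475
  disc 4: 400 + 50 = 450
  disc 5: 350 + 125 = 475
  disc 6: 350 + 125 = 475
  disc 7: 300 = 300
  disc 8: 275 = 275
This matches the lower bound, so 8 is optimal.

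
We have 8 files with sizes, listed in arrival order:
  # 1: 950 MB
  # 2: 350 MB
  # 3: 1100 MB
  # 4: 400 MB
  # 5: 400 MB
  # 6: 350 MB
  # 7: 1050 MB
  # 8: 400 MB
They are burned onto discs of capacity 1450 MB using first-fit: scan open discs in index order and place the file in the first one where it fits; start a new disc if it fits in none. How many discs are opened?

  950 → disc 1 (new)  [load 950/1450]
  350 → disc 1  [load 1300/1450]
  1100 → disc 2 (new)  [load 1100/1450]
  400 → disc 3 (new)  [load 400/1450]
  400 → disc 3  [load 800/1450]
  350 → disc 2  [load 1450/1450]
  1050 → disc 4 (new)  [load 1050/1450]
  400 → disc 3  [load 1200/1450]
4 discs opened.

4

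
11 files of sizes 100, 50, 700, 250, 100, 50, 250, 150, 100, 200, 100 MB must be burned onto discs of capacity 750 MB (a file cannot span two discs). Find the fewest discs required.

3

Total = 700 + 250 + 250 + 200 + 150 + 100 + 100 + 100 + 100 + 50 + 50 = 2050 MB.
Lower bound: ⌈2050/750⌉ = 3 discs.
A packing using 3 discs:
  disc 1: 700 + 50 = 750
  disc 2: 250 + 250 + 200 + 50 = 750
  disc 3: 150 + 100 + 100 + 100 + 100 = 550
This matches the lower bound, so 3 is optimal.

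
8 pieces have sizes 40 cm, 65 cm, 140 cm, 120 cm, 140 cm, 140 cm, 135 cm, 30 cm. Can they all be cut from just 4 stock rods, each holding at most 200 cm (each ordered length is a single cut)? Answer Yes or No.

No

Total = 810 cm; ⌈810/200⌉ = 5.
At least 5 stock rods are required, but only 4 are allowed.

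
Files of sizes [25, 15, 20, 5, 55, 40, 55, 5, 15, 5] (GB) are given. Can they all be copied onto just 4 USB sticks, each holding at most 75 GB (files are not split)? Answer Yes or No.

A valid assignment using 4 USB sticks:
  USB stick 1: 55 + 20 = 75
  USB stick 2: 55 + 15 + 5 = 75
  USB stick 3: 40 + 25 + 5 + 5 = 75
  USB stick 4: 15 = 15
Every load is within 75 GB, so 4 USB sticks suffice.

Yes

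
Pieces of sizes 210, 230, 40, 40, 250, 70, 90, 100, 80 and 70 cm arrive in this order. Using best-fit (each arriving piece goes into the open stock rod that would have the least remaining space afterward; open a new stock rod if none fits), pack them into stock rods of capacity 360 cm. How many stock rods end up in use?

  210 → stock rod 1 (new)  [load 210/360]
  230 → stock rod 2 (new)  [load 230/360]
  40 → stock rod 2  [load 270/360]
  40 → stock rod 2  [load 310/360]
  250 → stock rod 3 (new)  [load 250/360]
  70 → stock rod 3  [load 320/360]
  90 → stock rod 1  [load 300/360]
  100 → stock rod 4 (new)  [load 100/360]
  80 → stock rod 4  [load 180/360]
  70 → stock rod 4  [load 250/360]
4 stock rods opened.

4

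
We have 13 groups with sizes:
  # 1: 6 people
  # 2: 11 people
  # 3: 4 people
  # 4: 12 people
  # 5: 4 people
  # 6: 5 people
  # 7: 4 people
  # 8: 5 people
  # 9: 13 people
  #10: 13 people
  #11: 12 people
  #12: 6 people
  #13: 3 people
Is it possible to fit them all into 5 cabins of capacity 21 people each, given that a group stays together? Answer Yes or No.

Yes

A valid assignment using 5 cabins:
  cabin 1: 13 + 6 = 19
  cabin 2: 13 + 6 = 19
  cabin 3: 12 + 5 + 4 = 21
  cabin 4: 12 + 5 + 4 = 21
  cabin 5: 11 + 4 + 3 = 18
Every load is within 21 people, so 5 cabins suffice.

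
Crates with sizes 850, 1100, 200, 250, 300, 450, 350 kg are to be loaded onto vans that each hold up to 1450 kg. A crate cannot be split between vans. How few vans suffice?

Total = 1100 + 850 + 450 + 350 + 300 + 250 + 200 = 3500 kg.
Lower bound: ⌈3500/1450⌉ = 3 vans.
A packing using 3 vans:
  van 1: 1100 + 350 = 1450
  van 2: 850 + 450 = 1300
  van 3: 300 + 250 + 200 = 750
This matches the lower bound, so 3 is optimal.

3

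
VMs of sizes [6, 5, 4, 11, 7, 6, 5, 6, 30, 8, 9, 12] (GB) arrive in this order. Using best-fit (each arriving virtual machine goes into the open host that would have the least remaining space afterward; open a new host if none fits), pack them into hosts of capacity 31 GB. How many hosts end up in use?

  6 → host 1 (new)  [load 6/31]
  5 → host 1  [load 11/31]
  4 → host 1  [load 15/31]
  11 → host 1  [load 26/31]
  7 → host 2 (new)  [load 7/31]
  6 → host 2  [load 13/31]
  5 → host 1  [load 31/31]
  6 → host 2  [load 19/31]
  30 → host 3 (new)  [load 30/31]
  8 → host 2  [load 27/31]
  9 → host 4 (new)  [load 9/31]
  12 → host 4  [load 21/31]
4 hosts opened.

4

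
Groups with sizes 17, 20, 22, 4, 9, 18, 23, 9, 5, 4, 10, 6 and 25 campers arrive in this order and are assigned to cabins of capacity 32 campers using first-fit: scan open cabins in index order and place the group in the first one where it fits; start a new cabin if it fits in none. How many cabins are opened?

6

  17 → cabin 1 (new)  [load 17/32]
  20 → cabin 2 (new)  [load 20/32]
  22 → cabin 3 (new)  [load 22/32]
  4 → cabin 1  [load 21/32]
  9 → cabin 1  [load 30/32]
  18 → cabin 4 (new)  [load 18/32]
  23 → cabin 5 (new)  [load 23/32]
  9 → cabin 2  [load 29/32]
  5 → cabin 3  [load 27/32]
  4 → cabin 3  [load 31/32]
  10 → cabin 4  [load 28/32]
  6 → cabin 5  [load 29/32]
  25 → cabin 6 (new)  [load 25/32]
6 cabins opened.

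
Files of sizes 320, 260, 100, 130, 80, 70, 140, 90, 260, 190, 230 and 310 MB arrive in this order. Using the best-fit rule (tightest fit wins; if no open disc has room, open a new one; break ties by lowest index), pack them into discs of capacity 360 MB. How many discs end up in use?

  320 → disc 1 (new)  [load 320/360]
  260 → disc 2 (new)  [load 260/360]
  100 → disc 2  [load 360/360]
  130 → disc 3 (new)  [load 130/360]
  80 → disc 3  [load 210/360]
  70 → disc 3  [load 280/360]
  140 → disc 4 (new)  [load 140/360]
  90 → disc 4  [load 230/360]
  260 → disc 5 (new)  [load 260/360]
  190 → disc 6 (new)  [load 190/360]
  230 → disc 7 (new)  [load 230/360]
  310 → disc 8 (new)  [load 310/360]
8 discs opened.

8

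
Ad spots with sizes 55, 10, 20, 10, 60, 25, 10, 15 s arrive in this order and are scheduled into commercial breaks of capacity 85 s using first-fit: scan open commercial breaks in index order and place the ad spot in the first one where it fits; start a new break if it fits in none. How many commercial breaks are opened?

  55 → break 1 (new)  [load 55/85]
  10 → break 1  [load 65/85]
  20 → break 1  [load 85/85]
  10 → break 2 (new)  [load 10/85]
  60 → break 2  [load 70/85]
  25 → break 3 (new)  [load 25/85]
  10 → break 2  [load 80/85]
  15 → break 3  [load 40/85]
3 commercial breaks opened.

3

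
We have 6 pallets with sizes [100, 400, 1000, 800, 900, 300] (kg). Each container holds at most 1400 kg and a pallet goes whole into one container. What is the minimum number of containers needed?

Total = 1000 + 900 + 800 + 400 + 300 + 100 = 3500 kg.
Lower bound: ⌈3500/1400⌉ = 3 containers.
A packing using 3 containers:
  container 1: 1000 + 400 = 1400
  container 2: 900 + 300 + 100 = 1300
  container 3: 800 = 800
This matches the lower bound, so 3 is optimal.

3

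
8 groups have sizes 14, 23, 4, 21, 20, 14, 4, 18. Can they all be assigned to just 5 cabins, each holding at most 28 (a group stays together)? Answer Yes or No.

A valid assignment using 5 cabins:
  cabin 1: 23 + 4 = 27
  cabin 2: 21 + 4 = 25
  cabin 3: 20 = 20
  cabin 4: 18 = 18
  cabin 5: 14 + 14 = 28
Every load is within 28, so 5 cabins suffice.

Yes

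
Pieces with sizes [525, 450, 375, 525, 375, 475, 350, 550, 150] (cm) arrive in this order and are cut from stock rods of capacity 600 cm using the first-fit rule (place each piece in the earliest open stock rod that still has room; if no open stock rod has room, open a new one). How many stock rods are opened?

8

  525 → stock rod 1 (new)  [load 525/600]
  450 → stock rod 2 (new)  [load 450/600]
  375 → stock rod 3 (new)  [load 375/600]
  525 → stock rod 4 (new)  [load 525/600]
  375 → stock rod 5 (new)  [load 375/600]
  475 → stock rod 6 (new)  [load 475/600]
  350 → stock rod 7 (new)  [load 350/600]
  550 → stock rod 8 (new)  [load 550/600]
  150 → stock rod 2  [load 600/600]
8 stock rods opened.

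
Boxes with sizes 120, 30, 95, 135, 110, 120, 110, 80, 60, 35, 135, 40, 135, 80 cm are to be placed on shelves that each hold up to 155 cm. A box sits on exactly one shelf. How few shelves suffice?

10

Total = 135 + 135 + 135 + 120 + 120 + 110 + 110 + 95 + 80 + 80 + 60 + 40 + 35 + 30 = 1285 cm.
Lower bound: ⌈1285/155⌉ = 9 shelves.
Also, 10 boxes each exceed 155/2 cm, and no two of those can share a shelf, so at least 10 shelves are needed.
A packing using 10 shelves:
  shelf 1: 135 = 135
  shelf 2: 135 = 135
  shelf 3: 135 = 135
  shelf 4: 120 + 35 = 155
  shelf 5: 120 + 30 = 150
  shelf 6: 110 + 40 = 150
  shelf 7: 110 = 110
  shelf 8: 95 + 60 = 155
  shelf 9: 80 = 80
  shelf 10: 80 = 80
This matches the lower bound, so 10 is optimal.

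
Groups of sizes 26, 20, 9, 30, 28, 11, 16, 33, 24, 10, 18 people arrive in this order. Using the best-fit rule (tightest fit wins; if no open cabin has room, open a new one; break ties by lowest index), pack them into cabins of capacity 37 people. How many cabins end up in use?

  26 → cabin 1 (new)  [load 26/37]
  20 → cabin 2 (new)  [load 20/37]
  9 → cabin 1  [load 35/37]
  30 → cabin 3 (new)  [load 30/37]
  28 → cabin 4 (new)  [load 28/37]
  11 → cabin 2  [load 31/37]
  16 → cabin 5 (new)  [load 16/37]
  33 → cabin 6 (new)  [load 33/37]
  24 → cabin 7 (new)  [load 24/37]
  10 → cabin 7  [load 34/37]
  18 → cabin 5  [load 34/37]
7 cabins opened.

7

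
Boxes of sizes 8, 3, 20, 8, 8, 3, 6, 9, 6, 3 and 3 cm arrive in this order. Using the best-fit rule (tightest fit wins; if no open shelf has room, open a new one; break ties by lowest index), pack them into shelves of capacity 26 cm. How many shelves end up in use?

  8 → shelf 1 (new)  [load 8/26]
  3 → shelf 1  [load 11/26]
  20 → shelf 2 (new)  [load 20/26]
  8 → shelf 1  [load 19/26]
  8 → shelf 3 (new)  [load 8/26]
  3 → shelf 2  [load 23/26]
  6 → shelf 1  [load 25/26]
  9 → shelf 3  [load 17/26]
  6 → shelf 3  [load 23/26]
  3 → shelf 2  [load 26/26]
  3 → shelf 3  [load 26/26]
3 shelves opened.

3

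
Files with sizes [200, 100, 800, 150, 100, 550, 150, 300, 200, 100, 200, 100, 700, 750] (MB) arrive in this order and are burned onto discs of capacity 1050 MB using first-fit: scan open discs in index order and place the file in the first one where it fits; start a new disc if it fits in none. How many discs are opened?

5

  200 → disc 1 (new)  [load 200/1050]
  100 → disc 1  [load 300/1050]
  800 → disc 2 (new)  [load 800/1050]
  150 → disc 1  [load 450/1050]
  100 → disc 1  [load 550/1050]
  550 → disc 3 (new)  [load 550/1050]
  150 → disc 1  [load 700/1050]
  300 → disc 1  [load 1000/1050]
  200 → disc 2  [load 1000/1050]
  100 → disc 3  [load 650/1050]
  200 → disc 3  [load 850/1050]
  100 → disc 3  [load 950/1050]
  700 → disc 4 (new)  [load 700/1050]
  750 → disc 5 (new)  [load 750/1050]
5 discs opened.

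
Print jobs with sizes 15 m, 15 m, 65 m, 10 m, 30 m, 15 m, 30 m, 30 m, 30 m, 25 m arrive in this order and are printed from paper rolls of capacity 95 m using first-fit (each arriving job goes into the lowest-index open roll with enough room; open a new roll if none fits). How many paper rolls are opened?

  15 → roll 1 (new)  [load 15/95]
  15 → roll 1  [load 30/95]
  65 → roll 1  [load 95/95]
  10 → roll 2 (new)  [load 10/95]
  30 → roll 2  [load 40/95]
  15 → roll 2  [load 55/95]
  30 → roll 2  [load 85/95]
  30 → roll 3 (new)  [load 30/95]
  30 → roll 3  [load 60/95]
  25 → roll 3  [load 85/95]
3 paper rolls opened.

3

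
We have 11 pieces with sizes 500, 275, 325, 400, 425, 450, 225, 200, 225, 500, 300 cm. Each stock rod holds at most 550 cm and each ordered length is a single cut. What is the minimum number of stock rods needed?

Total = 500 + 500 + 450 + 425 + 400 + 325 + 300 + 275 + 225 + 225 + 200 = 3825 cm.
Lower bound: ⌈3825/550⌉ = 7 stock rods.
A packing using 8 stock rods:
  stock rod 1: 500 = 500
  stock rod 2: 500 = 500
  stock rod 3: 450 = 450
  stock rod 4: 425 = 425
  stock rod 5: 400 = 400
  stock rod 6: 325 + 225 = 550
  stock rod 7: 300 + 225 = 525
  stock rod 8: 275 + 200 = 475
No arrangement into 7 stock rods stays within capacity, so 8 is optimal.

8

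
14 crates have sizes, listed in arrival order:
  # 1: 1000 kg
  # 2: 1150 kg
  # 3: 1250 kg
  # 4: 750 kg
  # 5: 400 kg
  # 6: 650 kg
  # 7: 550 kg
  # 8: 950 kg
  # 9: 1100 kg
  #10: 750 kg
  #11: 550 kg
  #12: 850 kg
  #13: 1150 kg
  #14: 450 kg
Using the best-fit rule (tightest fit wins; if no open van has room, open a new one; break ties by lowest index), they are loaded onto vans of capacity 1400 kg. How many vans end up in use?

  1000 → van 1 (new)  [load 1000/1400]
  1150 → van 2 (new)  [load 1150/1400]
  1250 → van 3 (new)  [load 1250/1400]
  750 → van 4 (new)  [load 750/1400]
  400 → van 1  [load 1400/1400]
  650 → van 4  [load 1400/1400]
  550 → van 5 (new)  [load 550/1400]
  950 → van 6 (new)  [load 950/1400]
  1100 → van 7 (new)  [load 1100/1400]
  750 → van 5  [load 1300/1400]
  550 → van 8 (new)  [load 550/1400]
  850 → van 8  [load 1400/1400]
  1150 → van 9 (new)  [load 1150/1400]
  450 → van 6  [load 1400/1400]
9 vans opened.

9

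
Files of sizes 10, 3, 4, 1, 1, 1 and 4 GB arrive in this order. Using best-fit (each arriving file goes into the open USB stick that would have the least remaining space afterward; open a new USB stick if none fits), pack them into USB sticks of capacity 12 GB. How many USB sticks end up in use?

2

  10 → USB stick 1 (new)  [load 10/12]
  3 → USB stick 2 (new)  [load 3/12]
  4 → USB stick 2  [load 7/12]
  1 → USB stick 1  [load 11/12]
  1 → USB stick 1  [load 12/12]
  1 → USB stick 2  [load 8/12]
  4 → USB stick 2  [load 12/12]
2 USB sticks opened.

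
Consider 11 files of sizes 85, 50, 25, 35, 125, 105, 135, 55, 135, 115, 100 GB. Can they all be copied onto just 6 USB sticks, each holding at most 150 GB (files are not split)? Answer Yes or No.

Total = 965 GB; ⌈965/150⌉ = 7.
At least 7 USB sticks are required, but only 6 are allowed.

No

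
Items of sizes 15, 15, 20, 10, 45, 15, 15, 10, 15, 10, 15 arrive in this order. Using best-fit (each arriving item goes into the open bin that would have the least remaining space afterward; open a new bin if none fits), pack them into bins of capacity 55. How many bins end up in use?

4

  15 → bin 1 (new)  [load 15/55]
  15 → bin 1  [load 30/55]
  20 → bin 1  [load 50/55]
  10 → bin 2 (new)  [load 10/55]
  45 → bin 2  [load 55/55]
  15 → bin 3 (new)  [load 15/55]
  15 → bin 3  [load 30/55]
  10 → bin 3  [load 40/55]
  15 → bin 3  [load 55/55]
  10 → bin 4 (new)  [load 10/55]
  15 → bin 4  [load 25/55]
4 bins opened.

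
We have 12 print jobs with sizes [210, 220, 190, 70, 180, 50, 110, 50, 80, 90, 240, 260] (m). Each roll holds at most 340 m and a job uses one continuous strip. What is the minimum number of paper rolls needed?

6

Total = 260 + 240 + 220 + 210 + 190 + 180 + 110 + 90 + 80 + 70 + 50 + 50 = 1750 m.
Lower bound: ⌈1750/340⌉ = 6 paper rolls.
A packing using 6 paper rolls:
  roll 1: 260 + 80 = 340
  roll 2: 240 + 90 = 330
  roll 3: 220 + 110 = 330
  roll 4: 210 + 70 + 50 = 330
  roll 5: 190 + 50 = 240
  roll 6: 180 = 180
This matches the lower bound, so 6 is optimal.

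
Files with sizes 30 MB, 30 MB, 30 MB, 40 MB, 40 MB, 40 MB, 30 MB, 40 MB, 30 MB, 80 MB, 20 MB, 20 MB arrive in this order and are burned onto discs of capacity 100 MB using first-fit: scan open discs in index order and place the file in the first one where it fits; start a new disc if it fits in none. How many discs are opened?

5

  30 → disc 1 (new)  [load 30/100]
  30 → disc 1  [load 60/100]
  30 → disc 1  [load 90/100]
  40 → disc 2 (new)  [load 40/100]
  40 → disc 2  [load 80/100]
  40 → disc 3 (new)  [load 40/100]
  30 → disc 3  [load 70/100]
  40 → disc 4 (new)  [load 40/100]
  30 → disc 3  [load 100/100]
  80 → disc 5 (new)  [load 80/100]
  20 → disc 2  [load 100/100]
  20 → disc 4  [load 60/100]
5 discs opened.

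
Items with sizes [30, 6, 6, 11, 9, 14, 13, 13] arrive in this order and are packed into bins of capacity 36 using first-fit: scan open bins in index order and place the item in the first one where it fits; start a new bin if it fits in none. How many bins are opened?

  30 → bin 1 (new)  [load 30/36]
  6 → bin 1  [load 36/36]
  6 → bin 2 (new)  [load 6/36]
  11 → bin 2  [load 17/36]
  9 → bin 2  [load 26/36]
  14 → bin 3 (new)  [load 14/36]
  13 → bin 3  [load 27/36]
  13 → bin 4 (new)  [load 13/36]
4 bins opened.

4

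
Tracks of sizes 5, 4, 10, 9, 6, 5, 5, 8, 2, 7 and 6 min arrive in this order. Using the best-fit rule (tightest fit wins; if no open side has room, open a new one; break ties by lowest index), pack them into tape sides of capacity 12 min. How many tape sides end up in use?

7

  5 → side 1 (new)  [load 5/12]
  4 → side 1  [load 9/12]
  10 → side 2 (new)  [load 10/12]
  9 → side 3 (new)  [load 9/12]
  6 → side 4 (new)  [load 6/12]
  5 → side 4  [load 11/12]
  5 → side 5 (new)  [load 5/12]
  8 → side 6 (new)  [load 8/12]
  2 → side 2  [load 12/12]
  7 → side 5  [load 12/12]
  6 → side 7 (new)  [load 6/12]
7 tape sides opened.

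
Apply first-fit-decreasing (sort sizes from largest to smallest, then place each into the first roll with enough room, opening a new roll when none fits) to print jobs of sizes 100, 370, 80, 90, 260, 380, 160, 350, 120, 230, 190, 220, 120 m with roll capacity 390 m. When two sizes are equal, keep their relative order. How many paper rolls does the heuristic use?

Sorted descending: 380, 370, 350, 260, 230, 220, 190, 160, 120, 120, 100, 90, 80.
  380 → roll 1 (new)  [load 380/390]
  370 → roll 2 (new)  [load 370/390]
  350 → roll 3 (new)  [load 350/390]
  260 → roll 4 (new)  [load 260/390]
  230 → roll 5 (new)  [load 230/390]
  220 → roll 6 (new)  [load 220/390]
  190 → roll 7 (new)  [load 190/390]
  160 → roll 5  [load 390/390]
  120 → roll 4  [load 380/390]
  120 → roll 6  [load 340/390]
  100 → roll 7  [load 290/390]
  90 → roll 7  [load 380/390]
  80 → roll 8 (new)  [load 80/390]
8 paper rolls opened.

8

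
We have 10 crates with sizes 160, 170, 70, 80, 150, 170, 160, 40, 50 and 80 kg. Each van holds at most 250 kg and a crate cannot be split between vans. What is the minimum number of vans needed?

5

Total = 170 + 170 + 160 + 160 + 150 + 80 + 80 + 70 + 50 + 40 = 1130 kg.
Lower bound: ⌈1130/250⌉ = 5 vans.
A packing using 5 vans:
  van 1: 170 + 80 = 250
  van 2: 170 + 80 = 250
  van 3: 160 + 70 = 230
  van 4: 160 + 50 + 40 = 250
  van 5: 150 = 150
This matches the lower bound, so 5 is optimal.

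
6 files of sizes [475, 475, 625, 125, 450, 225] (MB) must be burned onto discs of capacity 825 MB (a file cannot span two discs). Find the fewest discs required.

4

Total = 625 + 475 + 475 + 450 + 225 + 125 = 2375 MB.
Lower bound: ⌈2375/825⌉ = 3 discs.
Also, 4 files each exceed 825/2 MB, and no two of those can share a disc, so at least 4 discs are needed.
A packing using 4 discs:
  disc 1: 625 + 125 = 750
  disc 2: 475 + 225 = 700
  disc 3: 475 = 475
  disc 4: 450 = 450
This matches the lower bound, so 4 is optimal.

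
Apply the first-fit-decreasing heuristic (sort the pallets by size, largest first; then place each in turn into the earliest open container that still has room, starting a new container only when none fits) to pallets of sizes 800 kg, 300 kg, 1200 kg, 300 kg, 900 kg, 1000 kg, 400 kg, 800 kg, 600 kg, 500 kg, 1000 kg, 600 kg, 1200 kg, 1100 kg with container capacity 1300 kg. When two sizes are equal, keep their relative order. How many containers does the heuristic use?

9

Sorted descending: 1200, 1200, 1100, 1000, 1000, 900, 800, 800, 600, 600, 500, 400, 300, 300.
  1200 → container 1 (new)  [load 1200/1300]
  1200 → container 2 (new)  [load 1200/1300]
  1100 → container 3 (new)  [load 1100/1300]
  1000 → container 4 (new)  [load 1000/1300]
  1000 → container 5 (new)  [load 1000/1300]
  900 → container 6 (new)  [load 900/1300]
  800 → container 7 (new)  [load 800/1300]
  800 → container 8 (new)  [load 800/1300]
  600 → container 9 (new)  [load 600/1300]
  600 → container 9  [load 1200/1300]
  500 → container 7  [load 1300/1300]
  400 → container 6  [load 1300/1300]
  300 → container 4  [load 1300/1300]
  300 → container 5  [load 1300/1300]
9 containers opened.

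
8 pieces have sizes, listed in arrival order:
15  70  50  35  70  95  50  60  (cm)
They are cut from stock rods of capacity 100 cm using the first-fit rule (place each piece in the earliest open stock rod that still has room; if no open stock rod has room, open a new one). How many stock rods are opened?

6

  15 → stock rod 1 (new)  [load 15/100]
  70 → stock rod 1  [load 85/100]
  50 → stock rod 2 (new)  [load 50/100]
  35 → stock rod 2  [load 85/100]
  70 → stock rod 3 (new)  [load 70/100]
  95 → stock rod 4 (new)  [load 95/100]
  50 → stock rod 5 (new)  [load 50/100]
  60 → stock rod 6 (new)  [load 60/100]
6 stock rods opened.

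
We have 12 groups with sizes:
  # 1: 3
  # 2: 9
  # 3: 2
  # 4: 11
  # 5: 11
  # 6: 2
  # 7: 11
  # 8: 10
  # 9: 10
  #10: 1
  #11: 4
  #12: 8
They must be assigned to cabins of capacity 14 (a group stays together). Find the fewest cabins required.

7

Total = 11 + 11 + 11 + 10 + 10 + 9 + 8 + 4 + 3 + 2 + 2 + 1 = 82.
Lower bound: ⌈82/14⌉ = 6 cabins.
Also, 7 groups each exceed 7, and no two of those can share a cabin, so at least 7 cabins are needed.
A packing using 7 cabins:
  cabin 1: 11 + 3 = 14
  cabin 2: 11 + 2 + 1 = 14
  cabin 3: 11 + 2 = 13
  cabin 4: 10 + 4 = 14
  cabin 5: 10 = 10
  cabin 6: 9 = 9
  cabin 7: 8 = 8
This matches the lower bound, so 7 is optimal.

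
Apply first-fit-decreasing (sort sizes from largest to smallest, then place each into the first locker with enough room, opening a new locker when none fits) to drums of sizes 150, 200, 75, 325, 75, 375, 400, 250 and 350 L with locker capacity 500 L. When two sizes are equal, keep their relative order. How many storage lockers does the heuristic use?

5

Sorted descending: 400, 375, 350, 325, 250, 200, 150, 75, 75.
  400 → locker 1 (new)  [load 400/500]
  375 → locker 2 (new)  [load 375/500]
  350 → locker 3 (new)  [load 350/500]
  325 → locker 4 (new)  [load 325/500]
  250 → locker 5 (new)  [load 250/500]
  200 → locker 5  [load 450/500]
  150 → locker 3  [load 500/500]
  75 → locker 1  [load 475/500]
  75 → locker 2  [load 450/500]
5 storage lockers opened.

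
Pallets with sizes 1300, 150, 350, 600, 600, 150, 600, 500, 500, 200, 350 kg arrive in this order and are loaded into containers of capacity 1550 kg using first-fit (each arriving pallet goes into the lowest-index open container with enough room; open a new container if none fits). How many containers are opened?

  1300 → container 1 (new)  [load 1300/1550]
  150 → container 1  [load 1450/1550]
  350 → container 2 (new)  [load 350/1550]
  600 → container 2  [load 950/1550]
  600 → container 2  [load 1550/1550]
  150 → container 3 (new)  [load 150/1550]
  600 → container 3  [load 750/1550]
  500 → container 3  [load 1250/1550]
  500 → container 4 (new)  [load 500/1550]
  200 → container 3  [load 1450/1550]
  350 → container 4  [load 850/1550]
4 containers opened.

4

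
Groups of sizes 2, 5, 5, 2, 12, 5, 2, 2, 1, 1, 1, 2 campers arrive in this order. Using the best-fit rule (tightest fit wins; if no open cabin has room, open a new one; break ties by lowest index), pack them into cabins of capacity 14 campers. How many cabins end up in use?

  2 → cabin 1 (new)  [load 2/14]
  5 → cabin 1  [load 7/14]
  5 → cabin 1  [load 12/14]
  2 → cabin 1  [load 14/14]
  12 → cabin 2 (new)  [load 12/14]
  5 → cabin 3 (new)  [load 5/14]
  2 → cabin 2  [load 14/14]
  2 → cabin 3  [load 7/14]
  1 → cabin 3  [load 8/14]
  1 → cabin 3  [load 9/14]
  1 → cabin 3  [load 10/14]
  2 → cabin 3  [load 12/14]
3 cabins opened.

3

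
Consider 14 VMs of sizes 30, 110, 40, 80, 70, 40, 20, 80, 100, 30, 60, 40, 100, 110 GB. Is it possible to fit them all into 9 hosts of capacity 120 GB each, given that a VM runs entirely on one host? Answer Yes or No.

A valid assignment using 8 hosts:
  host 1: 110 = 110
  host 2: 110 = 110
  host 3: 100 + 20 = 120
  host 4: 100 = 100
  host 5: 80 + 40 = 120
  host 6: 80 + 40 = 120
  host 7: 70 + 40 = 110
  host 8: 60 + 30 + 30 = 120
That uses only 8 ≤ 9, so 9 hosts are enough.

Yes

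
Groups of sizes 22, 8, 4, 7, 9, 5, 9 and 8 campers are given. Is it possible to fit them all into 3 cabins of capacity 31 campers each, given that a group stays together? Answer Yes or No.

Yes

A valid assignment using 3 cabins:
  cabin 1: 22 + 9 = 31
  cabin 2: 9 + 8 + 8 + 5 = 30
  cabin 3: 7 + 4 = 11
Every load is within 31 campers, so 3 cabins suffice.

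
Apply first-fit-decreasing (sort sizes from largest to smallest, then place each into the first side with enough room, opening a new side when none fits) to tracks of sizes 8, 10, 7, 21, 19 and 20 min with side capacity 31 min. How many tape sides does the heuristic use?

3

Sorted descending: 21, 20, 19, 10, 8, 7.
  21 → side 1 (new)  [load 21/31]
  20 → side 2 (new)  [load 20/31]
  19 → side 3 (new)  [load 19/31]
  10 → side 1  [load 31/31]
  8 → side 2  [load 28/31]
  7 → side 3  [load 26/31]
3 tape sides opened.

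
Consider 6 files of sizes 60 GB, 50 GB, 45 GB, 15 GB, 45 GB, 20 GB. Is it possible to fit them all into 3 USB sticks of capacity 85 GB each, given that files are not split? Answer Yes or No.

Total = 235 GB; ⌈235/85⌉ = 3.
4 files each exceed half the capacity and cannot share a USB stick, forcing at least 4 USB sticks.
At least 4 USB sticks are required, but only 3 are allowed.

No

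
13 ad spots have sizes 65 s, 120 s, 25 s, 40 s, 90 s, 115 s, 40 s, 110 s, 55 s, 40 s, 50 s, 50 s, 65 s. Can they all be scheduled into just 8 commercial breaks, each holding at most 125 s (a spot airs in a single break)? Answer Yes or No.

A valid assignment using 8 commercial breaks:
  break 1: 120 = 120
  break 2: 115 = 115
  break 3: 110 = 110
  break 4: 90 + 25 = 115
  break 5: 65 + 55 = 120
  break 6: 65 + 50 = 115
  break 7: 50 + 40 = 90
  break 8: 40 + 40 = 80
Every load is within 125 s, so 8 commercial breaks suffice.

Yes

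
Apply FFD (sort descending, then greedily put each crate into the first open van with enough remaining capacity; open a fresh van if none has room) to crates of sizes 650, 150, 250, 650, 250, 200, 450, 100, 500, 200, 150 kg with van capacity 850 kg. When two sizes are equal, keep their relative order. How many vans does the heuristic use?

Sorted descending: 650, 650, 500, 450, 250, 250, 200, 200, 150, 150, 100.
  650 → van 1 (new)  [load 650/850]
  650 → van 2 (new)  [load 650/850]
  500 → van 3 (new)  [load 500/850]
  450 → van 4 (new)  [load 450/850]
  250 → van 3  [load 750/850]
  250 → van 4  [load 700/850]
  200 → van 1  [load 850/850]
  200 → van 2  [load 850/850]
  150 → van 4  [load 850/850]
  150 → van 5 (new)  [load 150/850]
  100 → van 3  [load 850/850]
5 vans opened.

5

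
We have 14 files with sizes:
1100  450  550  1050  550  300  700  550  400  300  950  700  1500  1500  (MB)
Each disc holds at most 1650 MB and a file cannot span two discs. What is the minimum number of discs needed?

Total = 1500 + 1500 + 1100 + 1050 + 950 + 700 + 700 + 550 + 550 + 550 + 450 + 400 + 300 + 300 = 10600 MB.
Lower bound: ⌈10600/1650⌉ = 7 discs.
A packing using 7 discs:
  disc 1: 1500 = 1500
  disc 2: 1500 = 1500
  disc 3: 1100 + 550 = 1650
  disc 4: 1050 + 550 = 1600
  disc 5: 950 + 700 = 1650
  disc 6: 700 + 550 + 400 = 1650
  disc 7: 450 + 300 + 300 = 1050
This matches the lower bound, so 7 is optimal.

7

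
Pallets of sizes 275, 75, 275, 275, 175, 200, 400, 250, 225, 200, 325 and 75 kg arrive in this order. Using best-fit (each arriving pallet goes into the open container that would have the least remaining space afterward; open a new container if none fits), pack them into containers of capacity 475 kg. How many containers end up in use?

  275 → container 1 (new)  [load 275/475]
  75 → container 1  [load 350/475]
  275 → container 2 (new)  [load 275/475]
  275 → container 3 (new)  [load 275/475]
  175 → container 2  [load 450/475]
  200 → container 3  [load 475/475]
  400 → container 4 (new)  [load 400/475]
  250 → container 5 (new)  [load 250/475]
  225 → container 5  [load 475/475]
  200 → container 6 (new)  [load 200/475]
  325 → container 7 (new)  [load 325/475]
  75 → container 4  [load 475/475]
7 containers opened.

7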